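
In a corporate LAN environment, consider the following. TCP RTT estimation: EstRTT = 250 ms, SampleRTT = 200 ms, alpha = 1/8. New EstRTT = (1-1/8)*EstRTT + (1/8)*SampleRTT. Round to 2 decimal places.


Given: EstRTT = 250 ms, SampleRTT = 200 ms, alpha = 1/8
New EstRTT = (1 - alpha) * EstRTT + alpha * SampleRTT
(7/8) * 250 = 218.75
(1/8) * 200 = 25
New EstRTT = 218.75 + 25 = 243.75 ms -> 243.75 ms (2 dp)

243.75


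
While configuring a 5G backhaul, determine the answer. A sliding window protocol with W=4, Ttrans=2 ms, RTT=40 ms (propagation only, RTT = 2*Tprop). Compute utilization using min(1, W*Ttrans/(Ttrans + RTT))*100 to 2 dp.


Given: W = 4, Ttrans = 2 ms, RTT = 40 ms (= 2 * Tprop, Tprop = 20 ms)
Cycle time = Ttrans + RTT = 2 + 40 = 42 ms (first packet sent until its ACK returns)
W * Ttrans = 4 * 2 = 8 ms of sending per cycle
W * Ttrans / (Ttrans + RTT) = 8 / 42 = 0.190476
U = min(1, 0.190476) = 0.190476
U% = 19.05%

19.05


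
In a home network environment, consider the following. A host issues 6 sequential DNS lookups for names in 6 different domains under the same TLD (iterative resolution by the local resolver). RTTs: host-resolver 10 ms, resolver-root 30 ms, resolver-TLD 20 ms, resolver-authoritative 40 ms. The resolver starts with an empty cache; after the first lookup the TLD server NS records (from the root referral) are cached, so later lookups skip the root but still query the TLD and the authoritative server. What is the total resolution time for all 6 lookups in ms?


Lookup 1 (cold cache): local + root + TLD + auth = 10 + 30 + 20 + 40 = 100 ms
Lookups 2..6 (TLD NS cached -> skip root; new domain -> still ask TLD and auth): local + TLD + auth = 10 + 20 + 40 = 70 ms each
Remaining 5 lookups: 5 * 70 = 350 ms
Total = 100 + 350 = 450 ms

450


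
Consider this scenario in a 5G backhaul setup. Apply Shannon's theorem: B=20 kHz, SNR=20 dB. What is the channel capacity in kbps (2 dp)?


Given: B = 20 kHz, SNR = 20 dB
SNR linear = 10^(20/10) = 100
1 + SNR = 101
log2(101) = 6.6582114828
C = 20 * 1000 * 6.6582114828 = 133164.2297 bps
C = 133.164230 kbps -> 133.16 kbps (2 dp)

133.16


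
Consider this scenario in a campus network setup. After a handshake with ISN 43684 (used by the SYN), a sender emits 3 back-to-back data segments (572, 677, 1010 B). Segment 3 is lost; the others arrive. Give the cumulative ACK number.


SYN uses sequence number 43684; first data byte = ISN + 1 = 43685.
Segment 1: SEQ = 43685, len = 572 B, covers [43685, 44256]
Segment 2: SEQ = 44257, len = 677 B, covers [44257, 44933]
Segment 3: SEQ = 44934, len = 1010 B, covers [44934, 45943] [LOST]
In-order data received: bytes [43685, 44933] (segments 1..2).
Segment 3 missing -> gap begins at byte 44934.
Cumulative ACK = next expected in-order byte = 43685 + 572 + 677 = 44934

44934


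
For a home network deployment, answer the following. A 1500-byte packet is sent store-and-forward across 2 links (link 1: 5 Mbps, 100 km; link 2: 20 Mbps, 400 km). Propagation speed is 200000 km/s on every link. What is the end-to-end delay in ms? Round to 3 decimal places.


Packet = 1500 bytes = 12000 bits. Store-and-forward: sum (t_trans + t_prop) per link.
Link 1: t_trans = 12000/(5*10^6) s = 2.4000 ms; t_prop = 100/200000 s = 0.5000 ms; subtotal = 2.9000 ms
Link 2: t_trans = 12000/(20*10^6) s = 0.6000 ms; t_prop = 400/200000 s = 2.0000 ms; subtotal = 2.6000 ms
End-to-end = 2.9000 + 2.6000 = 5.5000 ms -> 5.500 ms (3 dp)

5.500


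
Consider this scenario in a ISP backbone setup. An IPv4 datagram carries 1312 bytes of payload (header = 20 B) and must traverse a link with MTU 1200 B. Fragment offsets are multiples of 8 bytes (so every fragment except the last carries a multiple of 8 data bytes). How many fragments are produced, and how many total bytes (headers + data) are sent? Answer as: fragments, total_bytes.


Max data per non-final fragment = floor((MTU - header)/8)*8 = floor((1200 - 20)/8)*8 = floor(1180/8)*8 = 1176 B
Final fragment needs no 8-byte alignment: it can carry up to MTU - header = 1180 B
Non-final fragments needed = ceil((payload - 1180) / 1176) = ceil(132/1176) = ceil(0.1122) = 1
Number of fragments = 1 + 1 = 2
Fragment sizes (data): 1 * 1176 B + 136 B (last, 136 <= 1180 OK)
Total bytes sent = payload + n_frags * header = 1312 + 2*20 = 1312 + 40 = 1352 B

2, 1352


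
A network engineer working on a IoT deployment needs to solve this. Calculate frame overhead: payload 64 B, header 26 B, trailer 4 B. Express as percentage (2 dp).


Given: payload = 64 B, header = 26 B, trailer = 4 B
Overhead bytes = header + trailer = 26 + 4 = 30
Total frame = payload + overhead = 64 + 30 = 94
Overhead % = 30 / 94 * 100 = 31.9149% -> 31.91% (2 dp)

31.91


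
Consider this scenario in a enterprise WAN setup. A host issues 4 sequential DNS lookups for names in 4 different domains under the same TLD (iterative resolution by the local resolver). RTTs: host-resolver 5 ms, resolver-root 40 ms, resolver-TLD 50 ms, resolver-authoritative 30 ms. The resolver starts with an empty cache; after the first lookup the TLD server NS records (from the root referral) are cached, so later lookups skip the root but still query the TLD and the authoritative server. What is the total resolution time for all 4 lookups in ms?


Lookup 1 (cold cache): local + root + TLD + auth = 5 + 40 + 50 + 30 = 125 ms
Lookups 2..4 (TLD NS cached -> skip root; new domain -> still ask TLD and auth): local + TLD + auth = 5 + 50 + 30 = 85 ms each
Remaining 3 lookups: 3 * 85 = 255 ms
Total = 125 + 255 = 380 ms

380


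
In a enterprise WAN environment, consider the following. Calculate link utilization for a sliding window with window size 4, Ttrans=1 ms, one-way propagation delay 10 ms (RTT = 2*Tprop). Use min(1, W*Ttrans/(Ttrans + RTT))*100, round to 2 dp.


Given: W = 4, Ttrans = 1 ms, RTT = 20 ms (= 2 * Tprop, Tprop = 10 ms)
Cycle time = Ttrans + RTT = 1 + 20 = 21 ms (first packet sent until its ACK returns)
W * Ttrans = 4 * 1 = 4 ms of sending per cycle
W * Ttrans / (Ttrans + RTT) = 4 / 21 = 0.190476
U = min(1, 0.190476) = 0.190476
U% = 19.05%

19.05


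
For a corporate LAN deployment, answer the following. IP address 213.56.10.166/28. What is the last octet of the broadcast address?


Given: IP = 213.56.10.166, prefix = /28
Host bits = 32 - 28 = 4
Network last octet = 166 AND mask = 160
Host part size = 2^4 - 1 = 15
Broadcast last octet = 160 OR 15 = 175

175


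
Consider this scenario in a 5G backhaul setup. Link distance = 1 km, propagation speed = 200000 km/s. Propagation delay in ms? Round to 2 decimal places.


Given: distance = 1 km, speed = 200000 km/s
Delay = distance / speed = 1 / 200000 seconds
Delay in ms = 1 * 1000 / 200000
Delay = 0.0050 ms
Rounded to 2 dp = 0.01 ms

0.01


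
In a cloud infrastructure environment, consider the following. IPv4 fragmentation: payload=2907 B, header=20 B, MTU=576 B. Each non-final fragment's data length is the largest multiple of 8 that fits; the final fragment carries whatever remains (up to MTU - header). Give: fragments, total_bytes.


Max data per non-final fragment = floor((MTU - header)/8)*8 = floor((576 - 20)/8)*8 = floor(556/8)*8 = 552 B
Final fragment needs no 8-byte alignment: it can carry up to MTU - header = 556 B
Non-final fragments needed = ceil((payload - 556) / 552) = ceil(2351/552) = ceil(4.2591) = 5
Number of fragments = 5 + 1 = 6
Fragment sizes (data): 5 * 552 B + 147 B (last, 147 <= 556 OK)
Total bytes sent = payload + n_frags * header = 2907 + 6*20 = 2907 + 120 = 3027 B

6, 3027


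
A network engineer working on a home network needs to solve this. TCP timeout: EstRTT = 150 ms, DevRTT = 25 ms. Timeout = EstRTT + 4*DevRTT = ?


Given: EstRTT = 150 ms, DevRTT = 25 ms
Timeout = EstRTT + 4 * DevRTT
4 * DevRTT = 4 * 25 = 100
Timeout = 150 + 100 = 250 ms

250


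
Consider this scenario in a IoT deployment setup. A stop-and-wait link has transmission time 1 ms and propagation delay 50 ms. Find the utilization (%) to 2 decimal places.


Given: Ttrans = 1 ms, Tprop = 50 ms
RTT = 2 * Tprop = 2 * 50 = 100 ms
U = Ttrans / (Ttrans + RTT)
U = 1 / (1 + 100)
U = 1 / 101 = 0.009901
U% = 0.99%

0.99


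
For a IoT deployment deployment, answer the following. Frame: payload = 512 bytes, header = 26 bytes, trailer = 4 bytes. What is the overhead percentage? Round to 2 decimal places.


Given: payload = 512 B, header = 26 B, trailer = 4 B
Overhead bytes = header + trailer = 26 + 4 = 30
Total frame = payload + overhead = 512 + 30 = 542
Overhead % = 30 / 542 * 100 = 5.5351% -> 5.54% (2 dp)

5.54


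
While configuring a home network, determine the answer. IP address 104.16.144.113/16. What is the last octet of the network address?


Given: IP = 104.16.144.113, prefix = /16
Subnet mask = 255.255.0.0
Last octet of IP: 113
Last octet of mask: 0
Network last octet = 113 AND 0 = 0

0


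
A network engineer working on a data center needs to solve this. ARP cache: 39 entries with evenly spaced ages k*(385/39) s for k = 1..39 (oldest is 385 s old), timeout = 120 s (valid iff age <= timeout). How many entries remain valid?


Ages are k * 385/39 s for k = 1..39 (spacing = 9.8718 s).
Entry k is valid iff k * 385/39 <= 120 iff k <= 39 * 120 / 385 = 12.1558
n_valid = floor(12.1558) = 12
(n_stale = 39 - 12 = 27)

12


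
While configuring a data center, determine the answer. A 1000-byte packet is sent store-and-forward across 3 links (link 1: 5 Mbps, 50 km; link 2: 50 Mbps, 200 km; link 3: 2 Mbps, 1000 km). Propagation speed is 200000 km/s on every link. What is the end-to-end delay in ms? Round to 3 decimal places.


Packet = 1000 bytes = 8000 bits. Store-and-forward: sum (t_trans + t_prop) per link.
Link 1: t_trans = 8000/(5*10^6) s = 1.6000 ms; t_prop = 50/200000 s = 0.2500 ms; subtotal = 1.8500 ms
Link 2: t_trans = 8000/(50*10^6) s = 0.1600 ms; t_prop = 200/200000 s = 1.0000 ms; subtotal = 1.1600 ms
Link 3: t_trans = 8000/(2*10^6) s = 4.0000 ms; t_prop = 1000/200000 s = 5.0000 ms; subtotal = 9.0000 ms
End-to-end = 1.8500 + 1.1600 + 9.0000 = 12.0100 ms -> 12.010 ms (3 dp)

12.010


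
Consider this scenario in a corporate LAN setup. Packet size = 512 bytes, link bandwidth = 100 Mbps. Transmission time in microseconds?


Given: packet = 512 bytes, bandwidth = 100 Mbps
Packet in bits = 512 * 8 = 4096 bits
Bandwidth = 100 * 10^6 = 100000000 bps
Time = 4096 / 100000000 seconds
Time in us = 4096 * 10^6 / 100000000 = 40.96

40.96


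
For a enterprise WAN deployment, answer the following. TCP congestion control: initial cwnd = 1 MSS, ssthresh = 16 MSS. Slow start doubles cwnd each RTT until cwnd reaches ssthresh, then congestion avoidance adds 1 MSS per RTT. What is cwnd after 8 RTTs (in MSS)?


RTT 0: cwnd = 1 MSS (initial)
RTT 1: cwnd = 2 MSS (slow start, doubled)
RTT 2: cwnd = 4 MSS (slow start, doubled)
RTT 3: cwnd = 8 MSS (slow start, doubled)
RTT 4: cwnd = 16 MSS (slow start, doubled)
RTT 5: cwnd = 17 MSS (congestion avoidance, +1)
RTT 6: cwnd = 18 MSS (congestion avoidance, +1)
RTT 7: cwnd = 19 MSS (congestion avoidance, +1)
RTT 8: cwnd = 20 MSS (congestion avoidance, +1)

20


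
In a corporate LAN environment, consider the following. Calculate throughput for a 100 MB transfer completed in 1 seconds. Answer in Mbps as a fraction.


Given: file = 100 MB, time = 1 s
File in Mb = 100 * 8 = 800 Mb
Throughput = 800 / 1 Mbps
Throughput = 800 Mbps

800


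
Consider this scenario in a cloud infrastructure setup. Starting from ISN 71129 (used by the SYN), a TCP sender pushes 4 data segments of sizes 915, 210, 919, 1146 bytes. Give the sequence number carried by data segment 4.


The SYN occupies sequence number ISN = 71129, so the first data byte is ISN + 1 = 71130.
SEQ of data segment i = (ISN + 1) + sum of payload sizes of segments 1..i-1.
Segment 1: SEQ = 71130, payload = 915 bytes
Segment 2: SEQ = 72045, payload = 210 bytes
Segment 3: SEQ = 72255, payload = 919 bytes
Segment 4: SEQ = 73174, payload = 1146 bytes
SEQ of segment 4 = 71130 + 915 + 210 + 919 = 73174

73174


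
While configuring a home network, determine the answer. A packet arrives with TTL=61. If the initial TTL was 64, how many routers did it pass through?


Given: initial TTL = 64, received TTL = 61
Hops = initial TTL - received TTL
Hops = 64 - 61 = 3

3


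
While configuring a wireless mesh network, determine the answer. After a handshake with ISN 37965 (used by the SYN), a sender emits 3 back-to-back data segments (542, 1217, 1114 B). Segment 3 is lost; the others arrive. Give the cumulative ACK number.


SYN uses sequence number 37965; first data byte = ISN + 1 = 37966.
Segment 1: SEQ = 37966, len = 542 B, covers [37966, 38507]
Segment 2: SEQ = 38508, len = 1217 B, covers [38508, 39724]
Segment 3: SEQ = 39725, len = 1114 B, covers [39725, 40838] [LOST]
In-order data received: bytes [37966, 39724] (segments 1..2).
Segment 3 missing -> gap begins at byte 39725.
Cumulative ACK = next expected in-order byte = 37966 + 542 + 1217 = 39725

39725


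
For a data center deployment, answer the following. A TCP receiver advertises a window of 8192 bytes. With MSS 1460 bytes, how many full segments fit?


Given: RWND = 8192 bytes, MSS = 1460 bytes
Full segments = floor(RWND / MSS)
Full segments = floor(8192 / 1460)
Full segments = floor(5.611) = 5

5


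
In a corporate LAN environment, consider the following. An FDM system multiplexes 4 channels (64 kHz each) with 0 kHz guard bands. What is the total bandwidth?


Given: 4 channels, 64 kHz each, guard = 0 kHz
Channel bandwidth = 4 * 64 = 256 kHz
Guard bands = 3 gaps * 0 kHz = 0 kHz
Total = 256 + 0 = 256 kHz

256


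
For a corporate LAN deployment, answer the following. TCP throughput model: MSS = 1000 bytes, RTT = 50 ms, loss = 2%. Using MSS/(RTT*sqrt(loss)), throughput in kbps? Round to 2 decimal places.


Given: MSS = 1000 bytes, RTT = 50 ms, loss = 2%
RTT in seconds = 50 / 1000 = 0.05
Loss rate = 2% = 0.02
sqrt(loss) = sqrt(0.02) = 0.141421356237
Throughput (bytes/s) = 1000 / (0.05 * 0.141421356237) = 141421.3562
Throughput (kbps) = 141421.3562 * 8 / 1000 = 1131.370850 -> 1131.37 kbps (2 dp)

1131.37


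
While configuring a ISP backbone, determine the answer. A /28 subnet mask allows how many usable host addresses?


Given: subnet mask /28
Host bits = 32 - 28 = 4
Total addresses = 2^4 = 16
Usable hosts = 16 - 2 (network + broadcast) = 14

14


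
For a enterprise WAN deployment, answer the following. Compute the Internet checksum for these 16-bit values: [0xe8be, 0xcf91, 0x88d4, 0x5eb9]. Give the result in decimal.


Given words: [0xe8be, 0xcf91, 0x88d4, 0x5eb9]
Step 1: Sum all words
Raw sum = 59582 + 53137 + 35028 + 24249 = 171996
Step 2: Fold carry: (40924 + 2) = 40926
One's complement = ~40926 & 0xFFFF = 24609

24609


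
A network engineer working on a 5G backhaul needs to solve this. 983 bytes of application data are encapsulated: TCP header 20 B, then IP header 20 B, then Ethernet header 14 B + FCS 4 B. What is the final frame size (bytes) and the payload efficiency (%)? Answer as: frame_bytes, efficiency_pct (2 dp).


TCP segment = 983 + 20 = 1003 B
IP packet = 1003 + 20 = 1023 B
Ethernet frame = 1023 + 14 + 4 = 1041 B
Efficiency = app / frame = 983 / 1041 = 0.944284 = 94.4284% -> 94.43% (2 dp)

1041, 94.43


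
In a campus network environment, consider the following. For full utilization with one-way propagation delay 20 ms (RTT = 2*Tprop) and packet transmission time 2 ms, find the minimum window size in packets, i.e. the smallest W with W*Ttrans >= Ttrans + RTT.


Given: Ttrans = 2 ms, RTT = 40 ms (= 2 * Tprop, Tprop = 20 ms)
Time until first ACK returns = Ttrans + RTT = 2 + 40 = 42 ms
Need W * Ttrans >= Ttrans + RTT  ->  W >= (Ttrans + RTT) / Ttrans
(Ttrans + RTT) / Ttrans = 42 / 2 = 21
W_min = ceil(21) = 21

21


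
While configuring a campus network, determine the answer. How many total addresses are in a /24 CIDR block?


Given: CIDR prefix /24
Host bits = 32 - 24 = 8
Total addresses = 2^8 = 256

256


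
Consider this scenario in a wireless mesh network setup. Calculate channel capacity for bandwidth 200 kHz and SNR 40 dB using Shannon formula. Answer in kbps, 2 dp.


Given: B = 200 kHz, SNR = 40 dB
SNR linear = 10^(40/10) = 10000
1 + SNR = 10001
log2(10001) = 13.2878566418
C = 200 * 1000 * 13.2878566418 = 2657571.3284 bps
C = 2657.571328 kbps -> 2657.57 kbps (2 dp)

2657.57


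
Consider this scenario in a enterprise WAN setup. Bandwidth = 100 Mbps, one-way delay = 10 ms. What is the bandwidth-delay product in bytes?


Given: bandwidth = 100 Mbps, delay = 10 ms
BDP in bits = 100 * 10^6 * 10 / 1000
BDP in bits = 1000000
BDP in bytes = 1000000 / 8 = 125000

125000


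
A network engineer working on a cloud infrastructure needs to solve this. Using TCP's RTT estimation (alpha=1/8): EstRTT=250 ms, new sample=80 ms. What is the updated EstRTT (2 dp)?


Given: EstRTT = 250 ms, SampleRTT = 80 ms, alpha = 1/8
New EstRTT = (1 - alpha) * EstRTT + alpha * SampleRTT
(7/8) * 250 = 218.75
(1/8) * 80 = 10
New EstRTT = 218.75 + 10 = 228.75 ms -> 228.75 ms (2 dp)

228.75


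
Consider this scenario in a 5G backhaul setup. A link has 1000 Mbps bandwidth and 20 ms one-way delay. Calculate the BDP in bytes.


Given: bandwidth = 1000 Mbps, delay = 20 ms
BDP in bits = 1000 * 10^6 * 20 / 1000
BDP in bits = 20000000
BDP in bytes = 20000000 / 8 = 2500000

2500000


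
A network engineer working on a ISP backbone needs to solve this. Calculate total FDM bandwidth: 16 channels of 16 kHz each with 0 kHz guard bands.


Given: 16 channels, 16 kHz each, guard = 0 kHz
Channel bandwidth = 16 * 16 = 256 kHz
Guard bands = 15 gaps * 0 kHz = 0 kHz
Total = 256 + 0 = 256 kHz

256


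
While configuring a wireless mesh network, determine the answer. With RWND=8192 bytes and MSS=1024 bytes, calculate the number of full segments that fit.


Given: RWND = 8192 bytes, MSS = 1024 bytes
Full segments = floor(RWND / MSS)
Full segments = floor(8192 / 1024)
Full segments = floor(8.0) = 8

8


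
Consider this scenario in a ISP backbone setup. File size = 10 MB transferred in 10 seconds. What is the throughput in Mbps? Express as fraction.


Given: file = 10 MB, time = 10 s
File in Mb = 10 * 8 = 80 Mb
Throughput = 80 / 10 Mbps
Throughput = 8 Mbps

8


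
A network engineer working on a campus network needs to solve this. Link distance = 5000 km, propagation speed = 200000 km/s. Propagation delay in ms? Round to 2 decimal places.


Given: distance = 5000 km, speed = 200000 km/s
Delay = distance / speed = 5000 / 200000 seconds
Delay in ms = 5000 * 1000 / 200000
Delay = 25.0000 ms
Rounded to 2 dp = 25.00 ms

25.00


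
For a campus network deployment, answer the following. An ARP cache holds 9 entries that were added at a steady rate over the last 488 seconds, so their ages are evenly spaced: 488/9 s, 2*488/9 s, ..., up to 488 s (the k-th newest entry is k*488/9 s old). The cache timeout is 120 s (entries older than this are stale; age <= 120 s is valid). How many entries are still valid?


Ages are k * 488/9 s for k = 1..9 (spacing = 54.2222 s).
Entry k is valid iff k * 488/9 <= 120 iff k <= 9 * 120 / 488 = 2.2131
n_valid = floor(2.2131) = 2
(n_stale = 9 - 2 = 7)

2


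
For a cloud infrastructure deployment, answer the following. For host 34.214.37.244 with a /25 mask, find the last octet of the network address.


Given: IP = 34.214.37.244, prefix = /25
Subnet mask = 255.255.255.128
Last octet of IP: 244
Last octet of mask: 128
Network last octet = 244 AND 128 = 128

128


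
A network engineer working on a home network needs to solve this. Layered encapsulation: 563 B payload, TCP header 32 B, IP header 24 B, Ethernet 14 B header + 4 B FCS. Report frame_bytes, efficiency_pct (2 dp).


TCP segment = 563 + 32 = 595 B
IP packet = 595 + 24 = 619 B
Ethernet frame = 619 + 14 + 4 = 637 B
Efficiency = app / frame = 563 / 637 = 0.883830 = 88.3830% -> 88.38% (2 dp)

637, 88.38


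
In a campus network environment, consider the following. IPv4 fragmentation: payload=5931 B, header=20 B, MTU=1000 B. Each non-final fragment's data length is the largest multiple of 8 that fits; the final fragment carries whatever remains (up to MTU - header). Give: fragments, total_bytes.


Max data per non-final fragment = floor((MTU - header)/8)*8 = floor((1000 - 20)/8)*8 = floor(980/8)*8 = 976 B
Final fragment needs no 8-byte alignment: it can carry up to MTU - header = 980 B
Non-final fragments needed = ceil((payload - 980) / 976) = ceil(4951/976) = ceil(5.0727) = 6
Number of fragments = 6 + 1 = 7
Fragment sizes (data): 6 * 976 B + 75 B (last, 75 <= 980 OK)
Total bytes sent = payload + n_frags * header = 5931 + 7*20 = 5931 + 140 = 6071 B

7, 6071


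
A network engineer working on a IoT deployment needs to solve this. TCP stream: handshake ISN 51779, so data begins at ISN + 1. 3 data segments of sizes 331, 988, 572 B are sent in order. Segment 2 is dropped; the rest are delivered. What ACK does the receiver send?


SYN uses sequence number 51779; first data byte = ISN + 1 = 51780.
Segment 1: SEQ = 51780, len = 331 B, covers [51780, 52110]
Segment 2: SEQ = 52111, len = 988 B, covers [52111, 53098] [LOST]
Segment 3: SEQ = 53099, len = 572 B, covers [53099, 53670]
In-order data received: bytes [51780, 52110] (segments 1..1).
Segment 2 missing -> gap begins at byte 52111; later segments buffered out of order.
Cumulative ACK = next expected in-order byte = 51780 + 331 = 52111

52111


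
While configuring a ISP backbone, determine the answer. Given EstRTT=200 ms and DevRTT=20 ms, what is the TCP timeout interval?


Given: EstRTT = 200 ms, DevRTT = 20 ms
Timeout = EstRTT + 4 * DevRTT
4 * DevRTT = 4 * 20 = 80
Timeout = 200 + 80 = 280 ms

280


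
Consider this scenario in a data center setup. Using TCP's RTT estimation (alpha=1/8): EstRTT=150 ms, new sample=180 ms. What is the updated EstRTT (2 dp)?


Given: EstRTT = 150 ms, SampleRTT = 180 ms, alpha = 1/8
New EstRTT = (1 - alpha) * EstRTT + alpha * SampleRTT
(7/8) * 150 = 131.25
(1/8) * 180 = 22.5
New EstRTT = 131.25 + 22.5 = 153.75 ms -> 153.75 ms (2 dp)

153.75


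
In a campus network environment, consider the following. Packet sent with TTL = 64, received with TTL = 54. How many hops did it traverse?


Given: initial TTL = 64, received TTL = 54
Hops = initial TTL - received TTL
Hops = 64 - 54 = 10

10


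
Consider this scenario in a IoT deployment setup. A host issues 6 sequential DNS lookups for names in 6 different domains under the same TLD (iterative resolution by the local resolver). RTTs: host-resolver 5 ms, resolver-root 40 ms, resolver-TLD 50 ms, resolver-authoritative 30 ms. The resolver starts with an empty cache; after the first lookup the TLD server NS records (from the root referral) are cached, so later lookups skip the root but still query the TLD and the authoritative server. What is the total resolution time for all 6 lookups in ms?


Lookup 1 (cold cache): local + root + TLD + auth = 5 + 40 + 50 + 30 = 125 ms
Lookups 2..6 (TLD NS cached -> skip root; new domain -> still ask TLD and auth): local + TLD + auth = 5 + 50 + 30 = 85 ms each
Remaining 5 lookups: 5 * 85 = 425 ms
Total = 125 + 425 = 550 ms

550


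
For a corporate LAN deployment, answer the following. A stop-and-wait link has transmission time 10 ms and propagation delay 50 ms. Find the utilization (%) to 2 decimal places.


Given: Ttrans = 10 ms, Tprop = 50 ms
RTT = 2 * Tprop = 2 * 50 = 100 ms
U = Ttrans / (Ttrans + RTT)
U = 10 / (10 + 100)
U = 10 / 110 = 0.090909
U% = 9.09%

9.09


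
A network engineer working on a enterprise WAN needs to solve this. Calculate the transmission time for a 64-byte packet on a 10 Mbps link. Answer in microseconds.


Given: packet = 64 bytes, bandwidth = 10 Mbps
Packet in bits = 64 * 8 = 512 bits
Bandwidth = 10 * 10^6 = 10000000 bps
Time = 512 / 10000000 seconds
Time in us = 512 * 10^6 / 10000000 = 51.2

51.2


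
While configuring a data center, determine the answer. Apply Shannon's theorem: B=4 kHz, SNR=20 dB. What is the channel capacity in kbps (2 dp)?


Given: B = 4 kHz, SNR = 20 dB
SNR linear = 10^(20/10) = 100
1 + SNR = 101
log2(101) = 6.6582114828
C = 4 * 1000 * 6.6582114828 = 26632.8459 bps
C = 26.632846 kbps -> 26.63 kbps (2 dp)

26.63


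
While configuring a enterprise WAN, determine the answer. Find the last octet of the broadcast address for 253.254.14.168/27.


Given: IP = 253.254.14.168, prefix = /27
Host bits = 32 - 27 = 5
Network last octet = 168 AND mask = 160
Host part size = 2^5 - 1 = 31
Broadcast last octet = 160 OR 31 = 191

191


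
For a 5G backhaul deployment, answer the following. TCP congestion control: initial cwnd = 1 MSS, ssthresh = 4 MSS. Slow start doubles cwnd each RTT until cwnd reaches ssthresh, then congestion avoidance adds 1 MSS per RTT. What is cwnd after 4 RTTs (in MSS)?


RTT 0: cwnd = 1 MSS (initial)
RTT 1: cwnd = 2 MSS (slow start, doubled)
RTT 2: cwnd = 4 MSS (slow start, doubled)
RTT 3: cwnd = 5 MSS (congestion avoidance, +1)
RTT 4: cwnd = 6 MSS (congestion avoidance, +1)

6


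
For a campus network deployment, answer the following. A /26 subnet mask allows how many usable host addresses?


Given: subnet mask /26
Host bits = 32 - 26 = 6
Total addresses = 2^6 = 64
Usable hosts = 64 - 2 (network + broadcast) = 62

62


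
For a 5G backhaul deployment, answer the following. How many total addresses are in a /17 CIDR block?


Given: CIDR prefix /17
Host bits = 32 - 17 = 15
Total addresses = 2^15 = 32768

32768


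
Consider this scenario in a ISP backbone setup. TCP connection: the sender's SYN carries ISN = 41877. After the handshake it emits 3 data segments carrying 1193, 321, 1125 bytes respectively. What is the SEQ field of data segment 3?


The SYN occupies sequence number ISN = 41877, so the first data byte is ISN + 1 = 41878.
SEQ of data segment i = (ISN + 1) + sum of payload sizes of segments 1..i-1.
Segment 1: SEQ = 41878, payload = 1193 bytes
Segment 2: SEQ = 43071, payload = 321 bytes
Segment 3: SEQ = 43392, payload = 1125 bytes
SEQ of segment 3 = 41878 + 1193 + 321 = 43392

43392


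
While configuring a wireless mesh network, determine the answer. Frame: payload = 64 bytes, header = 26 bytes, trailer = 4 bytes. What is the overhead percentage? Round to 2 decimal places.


Given: payload = 64 B, header = 26 B, trailer = 4 B
Overhead bytes = header + trailer = 26 + 4 = 30
Total frame = payload + overhead = 64 + 30 = 94
Overhead % = 30 / 94 * 100 = 31.9149% -> 31.91% (2 dp)

31.91


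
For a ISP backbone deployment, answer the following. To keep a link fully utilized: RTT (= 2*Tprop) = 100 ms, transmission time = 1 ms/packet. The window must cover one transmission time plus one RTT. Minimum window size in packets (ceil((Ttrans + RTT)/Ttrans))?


Given: Ttrans = 1 ms, RTT = 100 ms (= 2 * Tprop, Tprop = 50 ms)
Time until first ACK returns = Ttrans + RTT = 1 + 100 = 101 ms
Need W * Ttrans >= Ttrans + RTT  ->  W >= (Ttrans + RTT) / Ttrans
(Ttrans + RTT) / Ttrans = 101 / 1 = 101
W_min = ceil(101) = 101

101


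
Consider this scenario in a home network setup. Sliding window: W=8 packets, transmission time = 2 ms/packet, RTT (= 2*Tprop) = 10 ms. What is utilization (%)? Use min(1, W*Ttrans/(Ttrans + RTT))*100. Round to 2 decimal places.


Given: W = 8, Ttrans = 2 ms, RTT = 10 ms (= 2 * Tprop, Tprop = 5 ms)
Cycle time = Ttrans + RTT = 2 + 10 = 12 ms (first packet sent until its ACK returns)
W * Ttrans = 8 * 2 = 16 ms of sending per cycle
W * Ttrans / (Ttrans + RTT) = 16 / 12 = 1.333333
U = min(1, 1.333333) = 1.000000
U% = 100.00%

100.00


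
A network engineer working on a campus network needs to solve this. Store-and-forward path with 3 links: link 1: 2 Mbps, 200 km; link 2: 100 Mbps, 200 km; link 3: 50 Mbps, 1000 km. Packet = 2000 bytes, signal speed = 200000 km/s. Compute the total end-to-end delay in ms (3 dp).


Packet = 2000 bytes = 16000 bits. Store-and-forward: sum (t_trans + t_prop) per link.
Link 1: t_trans = 16000/(2*10^6) s = 8.0000 ms; t_prop = 200/200000 s = 1.0000 ms; subtotal = 9.0000 ms
Link 2: t_trans = 16000/(100*10^6) s = 0.1600 ms; t_prop = 200/200000 s = 1.0000 ms; subtotal = 1.1600 ms
Link 3: t_trans = 16000/(50*10^6) s = 0.3200 ms; t_prop = 1000/200000 s = 5.0000 ms; subtotal = 5.3200 ms
End-to-end = 9.0000 + 1.1600 + 5.3200 = 15.4800 ms -> 15.480 ms (3 dp)

15.480


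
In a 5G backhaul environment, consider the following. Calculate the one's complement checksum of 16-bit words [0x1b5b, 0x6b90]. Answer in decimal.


Given words: [0x1b5b, 0x6b90]
Step 1: Sum all words
Raw sum = 7003 + 27536 = 34539
One's complement = ~34539 & 0xFFFF = 30996

30996


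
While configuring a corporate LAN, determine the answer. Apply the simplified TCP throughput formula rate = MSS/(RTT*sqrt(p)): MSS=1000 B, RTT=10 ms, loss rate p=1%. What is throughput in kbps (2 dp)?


Given: MSS = 1000 bytes, RTT = 10 ms, loss = 1%
RTT in seconds = 10 / 1000 = 0.01
Loss rate = 1% = 0.01
sqrt(loss) = sqrt(0.01) = 0.1
Throughput (bytes/s) = 1000 / (0.01 * 0.1) = 1000000.0000
Throughput (kbps) = 1000000.0000 * 8 / 1000 = 8000.000000 -> 8000.00 kbps (2 dp)

8000.00


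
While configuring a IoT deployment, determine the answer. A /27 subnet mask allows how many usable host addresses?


Given: subnet mask /27
Host bits = 32 - 27 = 5
Total addresses = 2^5 = 32
Usable hosts = 32 - 2 (network + broadcast) = 30

30


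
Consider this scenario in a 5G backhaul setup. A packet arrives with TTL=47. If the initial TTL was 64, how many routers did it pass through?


Given: initial TTL = 64, received TTL = 47
Hops = initial TTL - received TTL
Hops = 64 - 47 = 17

17


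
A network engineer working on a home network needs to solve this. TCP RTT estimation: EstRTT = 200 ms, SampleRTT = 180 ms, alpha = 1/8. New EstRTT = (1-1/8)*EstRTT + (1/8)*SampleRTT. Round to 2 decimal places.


Given: EstRTT = 200 ms, SampleRTT = 180 ms, alpha = 1/8
New EstRTT = (1 - alpha) * EstRTT + alpha * SampleRTT
(7/8) * 200 = 175
(1/8) * 180 = 22.5
New EstRTT = 175 + 22.5 = 197.5 ms -> 197.50 ms (2 dp)

197.50


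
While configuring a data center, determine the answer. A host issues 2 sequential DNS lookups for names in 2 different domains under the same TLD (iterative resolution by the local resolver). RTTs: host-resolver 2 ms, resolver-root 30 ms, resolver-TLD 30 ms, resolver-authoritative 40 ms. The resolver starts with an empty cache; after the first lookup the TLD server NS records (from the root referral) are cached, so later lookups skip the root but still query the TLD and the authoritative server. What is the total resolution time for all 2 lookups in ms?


Lookup 1 (cold cache): local + root + TLD + auth = 2 + 30 + 30 + 40 = 102 ms
Lookups 2..2 (TLD NS cached -> skip root; new domain -> still ask TLD and auth): local + TLD + auth = 2 + 30 + 40 = 72 ms each
Remaining 1 lookups: 1 * 72 = 72 ms
Total = 102 + 72 = 174 ms

174


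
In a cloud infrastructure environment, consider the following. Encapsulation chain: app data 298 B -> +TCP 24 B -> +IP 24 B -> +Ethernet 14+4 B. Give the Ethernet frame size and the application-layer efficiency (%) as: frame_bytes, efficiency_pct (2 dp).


TCP segment = 298 + 24 = 322 B
IP packet = 322 + 24 = 346 B
Ethernet frame = 346 + 14 + 4 = 364 B
Efficiency = app / frame = 298 / 364 = 0.818681 = 81.8681% -> 81.87% (2 dp)

364, 81.87


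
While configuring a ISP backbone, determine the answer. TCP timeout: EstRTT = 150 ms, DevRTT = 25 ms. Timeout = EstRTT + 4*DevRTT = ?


Given: EstRTT = 150 ms, DevRTT = 25 ms
Timeout = EstRTT + 4 * DevRTT
4 * DevRTT = 4 * 25 = 100
Timeout = 150 + 100 = 250 ms

250


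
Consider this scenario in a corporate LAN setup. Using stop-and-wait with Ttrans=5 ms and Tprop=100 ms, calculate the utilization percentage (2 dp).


Given: Ttrans = 5 ms, Tprop = 100 ms
RTT = 2 * Tprop = 2 * 100 = 200 ms
U = Ttrans / (Ttrans + RTT)
U = 5 / (5 + 200)
U = 5 / 205 = 0.02439
U% = 2.44%

2.44


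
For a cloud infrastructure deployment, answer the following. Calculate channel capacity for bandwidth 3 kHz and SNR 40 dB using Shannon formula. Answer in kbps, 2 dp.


Given: B = 3 kHz, SNR = 40 dB
SNR linear = 10^(40/10) = 10000
1 + SNR = 10001
log2(10001) = 13.2878566418
C = 3 * 1000 * 13.2878566418 = 39863.5699 bps
C = 39.863570 kbps -> 39.86 kbps (2 dp)

39.86


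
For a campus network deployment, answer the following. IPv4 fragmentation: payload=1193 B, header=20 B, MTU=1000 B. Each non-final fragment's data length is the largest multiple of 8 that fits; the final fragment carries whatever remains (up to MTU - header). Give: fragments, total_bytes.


Max data per non-final fragment = floor((MTU - header)/8)*8 = floor((1000 - 20)/8)*8 = floor(980/8)*8 = 976 B
Final fragment needs no 8-byte alignment: it can carry up to MTU - header = 980 B
Non-final fragments needed = ceil((payload - 980) / 976) = ceil(213/976) = ceil(0.2182) = 1
Number of fragments = 1 + 1 = 2
Fragment sizes (data): 1 * 976 B + 217 B (last, 217 <= 980 OK)
Total bytes sent = payload + n_frags * header = 1193 + 2*20 = 1193 + 40 = 1233 B

2, 1233


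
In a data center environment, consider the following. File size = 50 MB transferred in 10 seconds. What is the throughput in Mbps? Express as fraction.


Given: file = 50 MB, time = 10 s
File in Mb = 50 * 8 = 400 Mb
Throughput = 400 / 10 Mbps
Throughput = 40 Mbps

40


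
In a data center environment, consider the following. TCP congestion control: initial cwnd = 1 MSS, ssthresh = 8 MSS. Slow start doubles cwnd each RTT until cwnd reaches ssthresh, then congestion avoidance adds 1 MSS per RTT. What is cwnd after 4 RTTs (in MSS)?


RTT 0: cwnd = 1 MSS (initial)
RTT 1: cwnd = 2 MSS (slow start, doubled)
RTT 2: cwnd = 4 MSS (slow start, doubled)
RTT 3: cwnd = 8 MSS (slow start, doubled)
RTT 4: cwnd = 9 MSS (congestion avoidance, +1)

9


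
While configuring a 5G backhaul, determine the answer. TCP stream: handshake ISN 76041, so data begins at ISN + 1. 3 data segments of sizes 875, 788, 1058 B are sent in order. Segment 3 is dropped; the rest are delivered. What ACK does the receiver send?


SYN uses sequence number 76041; first data byte = ISN + 1 = 76042.
Segment 1: SEQ = 76042, len = 875 B, covers [76042, 76916]
Segment 2: SEQ = 76917, len = 788 B, covers [76917, 77704]
Segment 3: SEQ = 77705, len = 1058 B, covers [77705, 78762] [LOST]
In-order data received: bytes [76042, 77704] (segments 1..2).
Segment 3 missing -> gap begins at byte 77705.
Cumulative ACK = next expected in-order byte = 76042 + 875 + 788 = 77705

77705


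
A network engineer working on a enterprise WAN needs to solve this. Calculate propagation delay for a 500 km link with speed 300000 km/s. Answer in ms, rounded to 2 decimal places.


Given: distance = 500 km, speed = 300000 km/s
Delay = distance / speed = 500 / 300000 seconds
Delay in ms = 500 * 1000 / 300000
Delay = 1.6667 ms
Rounded to 2 dp = 1.67 ms

1.67


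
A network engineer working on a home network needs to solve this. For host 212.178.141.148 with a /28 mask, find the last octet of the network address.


Given: IP = 212.178.141.148, prefix = /28
Subnet mask = 255.255.255.240
Last octet of IP: 148
Last octet of mask: 240
Network last octet = 148 AND 240 = 144

144


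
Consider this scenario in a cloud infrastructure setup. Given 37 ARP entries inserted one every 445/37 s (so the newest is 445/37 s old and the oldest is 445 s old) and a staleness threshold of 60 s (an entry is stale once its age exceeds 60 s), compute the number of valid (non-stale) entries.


Ages are k * 445/37 s for k = 1..37 (spacing = 12.0270 s).
Entry k is valid iff k * 445/37 <= 60 iff k <= 37 * 60 / 445 = 4.9888
n_valid = floor(4.9888) = 4
(n_stale = 37 - 4 = 33)

4


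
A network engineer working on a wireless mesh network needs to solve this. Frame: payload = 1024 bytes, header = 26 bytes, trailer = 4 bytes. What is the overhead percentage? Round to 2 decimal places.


Given: payload = 1024 B, header = 26 B, trailer = 4 B
Overhead bytes = header + trailer = 26 + 4 = 30
Total frame = payload + overhead = 1024 + 30 = 1054
Overhead % = 30 / 1054 * 100 = 2.8463% -> 2.85% (2 dp)

2.85


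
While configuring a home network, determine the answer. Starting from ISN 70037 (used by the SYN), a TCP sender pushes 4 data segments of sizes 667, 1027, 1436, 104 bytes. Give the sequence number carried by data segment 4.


The SYN occupies sequence number ISN = 70037, so the first data byte is ISN + 1 = 70038.
SEQ of data segment i = (ISN + 1) + sum of payload sizes of segments 1..i-1.
Segment 1: SEQ = 70038, payload = 667 bytes
Segment 2: SEQ = 70705, payload = 1027 bytes
Segment 3: SEQ = 71732, payload = 1436 bytes
Segment 4: SEQ = 73168, payload = 104 bytes
SEQ of segment 4 = 70038 + 667 + 1027 + 1436 = 73168

73168


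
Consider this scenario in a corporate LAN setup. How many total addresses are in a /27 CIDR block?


Given: CIDR prefix /27
Host bits = 32 - 27 = 5
Total addresses = 2^5 = 32

32


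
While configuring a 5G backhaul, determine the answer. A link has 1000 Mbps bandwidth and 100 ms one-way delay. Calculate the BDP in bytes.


Given: bandwidth = 1000 Mbps, delay = 100 ms
BDP in bits = 1000 * 10^6 * 100 / 1000
BDP in bits = 100000000
BDP in bytes = 100000000 / 8 = 12500000

12500000


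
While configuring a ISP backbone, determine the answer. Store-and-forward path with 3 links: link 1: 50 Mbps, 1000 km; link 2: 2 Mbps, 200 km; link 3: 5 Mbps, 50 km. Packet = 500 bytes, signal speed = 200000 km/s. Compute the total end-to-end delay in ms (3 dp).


Packet = 500 bytes = 4000 bits. Store-and-forward: sum (t_trans + t_prop) per link.
Link 1: t_trans = 4000/(50*10^6) s = 0.0800 ms; t_prop = 1000/200000 s = 5.0000 ms; subtotal = 5.0800 ms
Link 2: t_trans = 4000/(2*10^6) s = 2.0000 ms; t_prop = 200/200000 s = 1.0000 ms; subtotal = 3.0000 ms
Link 3: t_trans = 4000/(5*10^6) s = 0.8000 ms; t_prop = 50/200000 s = 0.2500 ms; subtotal = 1.0500 ms
End-to-end = 5.0800 + 3.0000 + 1.0500 = 9.1300 ms -> 9.130 ms (3 dp)

9.130


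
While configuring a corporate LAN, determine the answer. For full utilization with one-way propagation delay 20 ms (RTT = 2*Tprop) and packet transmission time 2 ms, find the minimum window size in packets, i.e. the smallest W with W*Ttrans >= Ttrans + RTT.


Given: Ttrans = 2 ms, RTT = 40 ms (= 2 * Tprop, Tprop = 20 ms)
Time until first ACK returns = Ttrans + RTT = 2 + 40 = 42 ms
Need W * Ttrans >= Ttrans + RTT  ->  W >= (Ttrans + RTT) / Ttrans
(Ttrans + RTT) / Ttrans = 42 / 2 = 21
W_min = ceil(21) = 21

21


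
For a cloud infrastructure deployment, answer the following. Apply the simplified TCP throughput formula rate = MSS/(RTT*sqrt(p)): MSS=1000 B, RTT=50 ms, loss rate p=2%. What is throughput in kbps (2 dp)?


Given: MSS = 1000 bytes, RTT = 50 ms, loss = 2%
RTT in seconds = 50 / 1000 = 0.05
Loss rate = 2% = 0.02
sqrt(loss) = sqrt(0.02) = 0.141421356237
Throughput (bytes/s) = 1000 / (0.05 * 0.141421356237) = 141421.3562
Throughput (kbps) = 141421.3562 * 8 / 1000 = 1131.370850 -> 1131.37 kbps (2 dp)

1131.37


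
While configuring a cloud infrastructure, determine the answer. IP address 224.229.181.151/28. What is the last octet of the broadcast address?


Given: IP = 224.229.181.151, prefix = /28
Host bits = 32 - 28 = 4
Network last octet = 151 AND mask = 144
Host part size = 2^4 - 1 = 15
Broadcast last octet = 144 OR 15 = 159

159


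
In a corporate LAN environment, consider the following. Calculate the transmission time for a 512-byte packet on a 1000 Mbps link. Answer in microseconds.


Given: packet = 512 bytes, bandwidth = 1000 Mbps
Packet in bits = 512 * 8 = 4096 bits
Bandwidth = 1000 * 10^6 = 1000000000 bps
Time = 4096 / 1000000000 seconds
Time in us = 4096 * 10^6 / 1000000000 = 4.096

4.096


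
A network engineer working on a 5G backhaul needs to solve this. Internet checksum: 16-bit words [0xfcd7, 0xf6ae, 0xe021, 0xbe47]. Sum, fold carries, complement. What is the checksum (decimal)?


Given words: [0xfcd7, 0xf6ae, 0xe021, 0xbe47]
Step 1: Sum all words
Raw sum = 64727 + 63150 + 57377 + 48711 = 233965
Step 2: Fold carry: (37357 + 3) = 37360
One's complement = ~37360 & 0xFFFF = 28175

28175
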